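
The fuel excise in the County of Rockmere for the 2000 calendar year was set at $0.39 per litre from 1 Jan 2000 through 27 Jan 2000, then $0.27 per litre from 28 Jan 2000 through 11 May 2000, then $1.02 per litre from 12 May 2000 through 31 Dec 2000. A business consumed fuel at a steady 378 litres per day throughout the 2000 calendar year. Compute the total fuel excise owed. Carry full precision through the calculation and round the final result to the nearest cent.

1 Jan – 27 Jan 2000: 27 days × 378 litres/day = 10,206 litres at $0.39/litre → $3,980.34
28 Jan – 11 May 2000: 105 days × 378 litres/day = 39,690 litres at $0.27/litre → $10,716.30
12 May – 31 Dec 2000: 234 days × 378 litres/day = 88,452 litres at $1.02/litre → $90,221.04

$104,917.68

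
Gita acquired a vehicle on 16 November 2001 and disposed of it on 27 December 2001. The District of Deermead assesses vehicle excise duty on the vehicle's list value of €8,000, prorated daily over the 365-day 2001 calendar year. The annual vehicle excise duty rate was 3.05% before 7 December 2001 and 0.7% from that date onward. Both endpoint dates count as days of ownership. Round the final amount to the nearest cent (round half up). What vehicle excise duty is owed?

€17.26

16 November – 6 December 2001: 21 days at 3.05% → €8,000 × 3.05% × 21/365 = €14.0384
7 December – 27 December 2001: 21 days at 0.7% → €8,000 × 0.7% × 21/365 = €3.2219
Total = €17.2603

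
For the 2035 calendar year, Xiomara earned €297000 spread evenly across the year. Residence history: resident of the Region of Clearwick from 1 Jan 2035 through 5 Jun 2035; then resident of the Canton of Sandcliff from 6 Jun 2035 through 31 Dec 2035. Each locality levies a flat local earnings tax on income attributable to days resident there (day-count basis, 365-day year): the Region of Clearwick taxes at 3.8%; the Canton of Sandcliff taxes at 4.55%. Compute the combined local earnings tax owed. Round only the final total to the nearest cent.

The Region of Clearwick, 1 Jan – 5 Jun 2035: 156 days → €297000 × 3.8% × 156/365 = €4823.6055
The Canton of Sandcliff, 6 Jun – 31 Dec 2035: 209 days → €297000 × 4.55% × 209/365 = €7737.8671
Total = €12561.4726

€12561.47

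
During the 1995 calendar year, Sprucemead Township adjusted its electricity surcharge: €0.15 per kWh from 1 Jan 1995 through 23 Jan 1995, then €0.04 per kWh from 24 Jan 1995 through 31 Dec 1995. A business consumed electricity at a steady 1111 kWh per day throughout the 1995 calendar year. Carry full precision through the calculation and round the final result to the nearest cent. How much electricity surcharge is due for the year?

1 Jan – 23 Jan 1995: 23 days × 1111 kWh/day = 25,553 kWh at €0.15/kWh → €3,832.95
24 Jan – 31 Dec 1995: 342 days × 1111 kWh/day = 379,962 kWh at €0.04/kWh → €15,198.48

€19,031.43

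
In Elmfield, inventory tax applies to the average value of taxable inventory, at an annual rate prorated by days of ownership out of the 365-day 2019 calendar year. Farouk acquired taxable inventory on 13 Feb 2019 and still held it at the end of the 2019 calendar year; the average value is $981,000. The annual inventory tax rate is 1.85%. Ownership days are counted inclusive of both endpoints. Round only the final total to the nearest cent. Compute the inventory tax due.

Days held (13 Feb – 31 Dec 2019): 322 out of 365
Tax = $981,000 × 1.85% × 322/365 = $16,010.4575

$16,010.46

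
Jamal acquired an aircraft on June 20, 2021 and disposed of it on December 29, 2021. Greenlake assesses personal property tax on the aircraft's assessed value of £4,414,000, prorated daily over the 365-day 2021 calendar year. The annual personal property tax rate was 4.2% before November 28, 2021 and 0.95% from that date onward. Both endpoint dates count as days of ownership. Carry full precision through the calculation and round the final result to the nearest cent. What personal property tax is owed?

June 20 – November 27, 2021: 161 days at 4.2% → £4,414,000 × 4.2% × 161/365 = £81,773.8849
November 28 – December 29, 2021: 32 days at 0.95% → £4,414,000 × 0.95% × 32/365 = £3,676.3178
Total = £85,450.2027

£85,450.20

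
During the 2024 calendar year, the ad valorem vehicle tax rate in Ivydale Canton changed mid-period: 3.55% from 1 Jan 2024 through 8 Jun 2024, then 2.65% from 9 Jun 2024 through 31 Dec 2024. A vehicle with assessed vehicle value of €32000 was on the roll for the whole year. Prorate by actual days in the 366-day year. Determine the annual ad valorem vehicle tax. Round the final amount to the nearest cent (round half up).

1 Jan – 8 Jun 2024: 160 days at 3.55% → €32000 × 3.55% × 160/366 = €496.6120
9 Jun – 31 Dec 2024: 206 days at 2.65% → €32000 × 2.65% × 206/366 = €477.2896
Total = €973.9016

€973.90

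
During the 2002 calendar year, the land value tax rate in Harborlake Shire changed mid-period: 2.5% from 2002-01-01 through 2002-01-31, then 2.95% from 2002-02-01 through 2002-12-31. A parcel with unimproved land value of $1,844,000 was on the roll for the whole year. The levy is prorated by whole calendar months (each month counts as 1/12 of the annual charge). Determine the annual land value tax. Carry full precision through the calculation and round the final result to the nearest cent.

2002-01-01 to 2002-01-31: 1 month at 2.5% → $1,844,000 × 2.5% × 1/12 = $3,841.6667
2002-02-01 to 2002-12-31: 11 months at 2.95% → $1,844,000 × 2.95% × 11/12 = $49,864.8333
Total = $53,706.5000

$53,706.50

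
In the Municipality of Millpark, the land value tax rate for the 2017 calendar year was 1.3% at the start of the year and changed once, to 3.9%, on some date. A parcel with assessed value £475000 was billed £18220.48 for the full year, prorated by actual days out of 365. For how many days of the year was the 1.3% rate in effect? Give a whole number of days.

9 days

Let d = days at the first rate; then 365 − d days at the second rate.
£475000 × [1.3%·d + 3.9%·(365−d)] / 365 = £18220.48
Solving gives d = 9, so the new rate took effect on 10 January 2017.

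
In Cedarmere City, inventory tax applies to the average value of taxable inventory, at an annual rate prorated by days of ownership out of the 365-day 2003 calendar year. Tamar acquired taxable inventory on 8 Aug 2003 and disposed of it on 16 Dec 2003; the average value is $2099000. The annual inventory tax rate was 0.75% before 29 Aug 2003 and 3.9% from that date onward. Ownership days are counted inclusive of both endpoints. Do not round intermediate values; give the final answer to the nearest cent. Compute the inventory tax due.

8 Aug – 28 Aug 2003: 21 days at 0.75% → $2099000 × 0.75% × 21/365 = $905.7329
29 Aug – 16 Dec 2003: 110 days at 3.9% → $2099000 × 3.9% × 110/365 = $24670.4384
Total = $25576.1712

$25576.17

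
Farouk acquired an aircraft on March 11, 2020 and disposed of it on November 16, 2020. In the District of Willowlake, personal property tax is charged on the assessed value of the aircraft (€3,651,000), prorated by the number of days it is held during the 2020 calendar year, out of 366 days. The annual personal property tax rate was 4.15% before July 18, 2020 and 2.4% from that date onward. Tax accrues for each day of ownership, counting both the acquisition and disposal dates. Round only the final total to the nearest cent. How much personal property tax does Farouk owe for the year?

€82,611.36

March 11 – July 17, 2020: 129 days at 4.15% → €3,651,000 × 4.15% × 129/366 = €53,403.3566
July 18 – November 16, 2020: 122 days at 2.4% → €3,651,000 × 2.4% × 122/366 = €29,208.0000
Total = €82,611.3566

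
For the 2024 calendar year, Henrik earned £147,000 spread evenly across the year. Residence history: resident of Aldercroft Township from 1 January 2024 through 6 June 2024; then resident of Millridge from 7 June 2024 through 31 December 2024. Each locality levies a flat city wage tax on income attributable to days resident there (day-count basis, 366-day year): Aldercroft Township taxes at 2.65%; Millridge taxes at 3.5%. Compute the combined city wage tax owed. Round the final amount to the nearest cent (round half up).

Aldercroft Township, 1 January – 6 June 2024: 158 days → £147,000 × 2.65% × 158/366 = £1,681.6639
Millridge, 7 June – 31 December 2024: 208 days → £147,000 × 3.5% × 208/366 = £2,923.9344
Total = £4,605.5984

£4,605.60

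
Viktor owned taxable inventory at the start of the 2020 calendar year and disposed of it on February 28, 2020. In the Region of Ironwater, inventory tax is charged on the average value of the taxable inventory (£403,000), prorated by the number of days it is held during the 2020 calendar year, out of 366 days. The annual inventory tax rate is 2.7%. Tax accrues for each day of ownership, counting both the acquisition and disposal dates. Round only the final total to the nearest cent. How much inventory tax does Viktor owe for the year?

£1,754.04

Days held (January 1 – February 28, 2020): 59 out of 366
Tax = £403,000 × 2.7% × 59/366 = £1,754.0410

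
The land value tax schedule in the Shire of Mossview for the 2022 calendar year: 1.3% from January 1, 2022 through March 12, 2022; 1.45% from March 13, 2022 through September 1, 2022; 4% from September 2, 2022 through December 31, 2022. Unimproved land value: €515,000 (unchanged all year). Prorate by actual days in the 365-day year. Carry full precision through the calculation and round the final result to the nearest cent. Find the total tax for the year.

€11,670.75

January 1 – March 12, 2022: 71 days at 1.3% → €515,000 × 1.3% × 71/365 = €1,302.3151
March 13 – September 1, 2022: 173 days at 1.45% → €515,000 × 1.45% × 173/365 = €3,539.3904
September 2 – December 31, 2022: 121 days at 4% → €515,000 × 4% × 121/365 = €6,829.0411
Total = €11,670.7466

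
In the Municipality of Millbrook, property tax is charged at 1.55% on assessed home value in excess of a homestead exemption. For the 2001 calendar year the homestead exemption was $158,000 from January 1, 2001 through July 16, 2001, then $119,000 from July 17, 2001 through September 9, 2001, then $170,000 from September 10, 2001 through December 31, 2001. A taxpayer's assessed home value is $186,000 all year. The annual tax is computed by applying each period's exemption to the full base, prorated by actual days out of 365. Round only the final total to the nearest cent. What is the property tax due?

$467.51

January 1 – July 16, 2001: 197 days, exemption $158,000 → ($186,000 − $158,000) × 1.55% × 197/365 = $234.2411
July 17 – September 9, 2001: 55 days, exemption $119,000 → ($186,000 − $119,000) × 1.55% × 55/365 = $156.4863
September 10 – December 31, 2001: 113 days, exemption $170,000 → ($186,000 − $170,000) × 1.55% × 113/365 = $76.7781
Total = $467.5055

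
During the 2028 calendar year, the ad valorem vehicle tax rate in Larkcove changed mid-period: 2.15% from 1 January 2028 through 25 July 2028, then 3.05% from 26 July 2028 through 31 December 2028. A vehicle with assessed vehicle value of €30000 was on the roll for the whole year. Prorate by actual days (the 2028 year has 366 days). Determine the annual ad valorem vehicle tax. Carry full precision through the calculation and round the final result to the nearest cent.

€762.30

1 January – 25 July 2028: 207 days at 2.15% → €30000 × 2.15% × 207/366 = €364.7951
26 July – 31 December 2028: 159 days at 3.05% → €30000 × 3.05% × 159/366 = €397.5000
Total = €762.2951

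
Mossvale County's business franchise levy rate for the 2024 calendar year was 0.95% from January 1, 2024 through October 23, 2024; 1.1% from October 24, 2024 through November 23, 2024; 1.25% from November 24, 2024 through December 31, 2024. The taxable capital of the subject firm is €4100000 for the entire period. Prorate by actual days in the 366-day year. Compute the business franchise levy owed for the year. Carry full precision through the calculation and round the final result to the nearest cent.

€40747.95

January 1 – October 23, 2024: 297 days at 0.95% → €4100000 × 0.95% × 297/366 = €31606.9672
October 24 – November 23, 2024: 31 days at 1.1% → €4100000 × 1.1% × 31/366 = €3819.9454
November 24 – December 31, 2024: 38 days at 1.25% → €4100000 × 1.25% × 38/366 = €5321.0383
Total = €40747.9508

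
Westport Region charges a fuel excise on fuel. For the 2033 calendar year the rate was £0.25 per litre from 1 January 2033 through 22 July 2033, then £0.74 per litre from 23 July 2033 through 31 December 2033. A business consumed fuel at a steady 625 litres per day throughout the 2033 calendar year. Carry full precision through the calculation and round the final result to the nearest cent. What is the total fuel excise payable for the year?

£106,643.75

1 January – 22 July 2033: 203 days × 625 litres/day = 126,875 litres at £0.25/litre → £31,718.75
23 July – 31 December 2033: 162 days × 625 litres/day = 101,250 litres at £0.74/litre → £74,925.00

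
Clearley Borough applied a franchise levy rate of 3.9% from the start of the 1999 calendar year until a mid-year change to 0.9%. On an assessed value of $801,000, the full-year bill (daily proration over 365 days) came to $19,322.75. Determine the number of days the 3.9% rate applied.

Let d = days at the first rate; then 365 − d days at the second rate.
$801,000 × [3.9%·d + 0.9%·(365−d)] / 365 = $19,322.75
Solving gives d = 184, so the new rate took effect on 4 July 1999.

184 days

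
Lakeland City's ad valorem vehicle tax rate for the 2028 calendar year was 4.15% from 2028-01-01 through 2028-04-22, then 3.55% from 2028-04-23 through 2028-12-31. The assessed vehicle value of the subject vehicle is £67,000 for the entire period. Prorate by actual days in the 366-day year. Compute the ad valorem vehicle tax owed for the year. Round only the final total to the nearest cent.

£2,502.61

2028-01-01 to 2028-04-22: 113 days at 4.15% → £67,000 × 4.15% × 113/366 = £858.4604
2028-04-23 to 2028-12-31: 253 days at 3.55% → £67,000 × 3.55% × 253/366 = £1,644.1544
Total = £2,502.6148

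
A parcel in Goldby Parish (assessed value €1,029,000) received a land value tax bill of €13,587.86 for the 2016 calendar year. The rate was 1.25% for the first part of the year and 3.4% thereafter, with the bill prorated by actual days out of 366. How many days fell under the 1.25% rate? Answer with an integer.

Let d = days at the first rate; then 366 − d days at the second rate.
€1,029,000 × [1.25%·d + 3.4%·(366−d)] / 366 = €13,587.86
Solving gives d = 354, so the new rate took effect on December 20, 2016.

354 days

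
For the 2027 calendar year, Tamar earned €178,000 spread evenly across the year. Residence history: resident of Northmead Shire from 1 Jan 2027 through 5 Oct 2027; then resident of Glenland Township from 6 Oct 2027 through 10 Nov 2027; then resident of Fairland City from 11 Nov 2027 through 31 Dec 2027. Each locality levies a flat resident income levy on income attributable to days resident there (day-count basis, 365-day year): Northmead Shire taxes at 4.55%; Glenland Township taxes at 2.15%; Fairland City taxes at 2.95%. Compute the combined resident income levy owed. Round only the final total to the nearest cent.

Northmead Shire, 1 Jan – 5 Oct 2027: 278 days → €178,000 × 4.55% × 278/365 = €6,168.5534
Glenland Township, 6 Oct – 10 Nov 2027: 36 days → €178,000 × 2.15% × 36/365 = €377.4575
Fairland City, 11 Nov – 31 Dec 2027: 51 days → €178,000 × 2.95% × 51/365 = €733.7014
Total = €7,279.7123

€7,279.71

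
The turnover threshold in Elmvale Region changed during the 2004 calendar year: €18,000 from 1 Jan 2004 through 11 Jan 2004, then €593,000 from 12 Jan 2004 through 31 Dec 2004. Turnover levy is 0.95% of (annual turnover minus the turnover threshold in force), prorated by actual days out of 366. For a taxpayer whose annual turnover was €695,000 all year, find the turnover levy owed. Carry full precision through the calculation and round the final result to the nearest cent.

€1,133.17

1 Jan – 11 Jan 2004: 11 days, exemption €18,000 → (€695,000 − €18,000) × 0.95% × 11/366 = €193.2964
12 Jan – 31 Dec 2004: 355 days, exemption €593,000 → (€695,000 − €593,000) × 0.95% × 355/366 = €939.8770
Total = €1,133.1735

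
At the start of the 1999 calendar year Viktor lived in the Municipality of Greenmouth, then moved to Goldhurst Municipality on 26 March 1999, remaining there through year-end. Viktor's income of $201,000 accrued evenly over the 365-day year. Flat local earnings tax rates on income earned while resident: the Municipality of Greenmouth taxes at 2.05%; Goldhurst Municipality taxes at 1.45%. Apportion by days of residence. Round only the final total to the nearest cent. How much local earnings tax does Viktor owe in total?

The Municipality of Greenmouth, 1 January – 25 March 1999: 84 days → $201,000 × 2.05% × 84/365 = $948.2795
Goldhurst Municipality, 26 March – 31 December 1999: 281 days → $201,000 × 1.45% × 281/365 = $2,243.7658
Total = $3,192.0452

$3,192.05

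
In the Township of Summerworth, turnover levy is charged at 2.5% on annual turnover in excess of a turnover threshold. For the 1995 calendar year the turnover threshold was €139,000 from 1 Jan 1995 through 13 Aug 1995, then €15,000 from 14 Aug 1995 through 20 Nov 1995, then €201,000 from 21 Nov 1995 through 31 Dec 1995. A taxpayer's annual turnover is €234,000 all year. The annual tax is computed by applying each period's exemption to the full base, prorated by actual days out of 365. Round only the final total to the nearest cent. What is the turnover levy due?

1 Jan – 13 Aug 1995: 225 days, exemption €139,000 → (€234,000 − €139,000) × 2.5% × 225/365 = €1,464.0411
14 Aug – 20 Nov 1995: 99 days, exemption €15,000 → (€234,000 − €15,000) × 2.5% × 99/365 = €1,485.0000
21 Nov – 31 Dec 1995: 41 days, exemption €201,000 → (€234,000 − €201,000) × 2.5% × 41/365 = €92.6712
Total = €3,041.7123

€3,041.71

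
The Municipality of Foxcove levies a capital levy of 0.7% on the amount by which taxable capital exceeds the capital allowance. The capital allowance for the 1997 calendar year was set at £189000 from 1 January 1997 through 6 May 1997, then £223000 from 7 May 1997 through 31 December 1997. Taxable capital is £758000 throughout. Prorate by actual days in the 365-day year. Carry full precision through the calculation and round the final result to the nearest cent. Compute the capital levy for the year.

£3827.16

1 January – 6 May 1997: 126 days, exemption £189000 → (£758000 − £189000) × 0.7% × 126/365 = £1374.9534
7 May – 31 December 1997: 239 days, exemption £223000 → (£758000 − £223000) × 0.7% × 239/365 = £2452.2055
Total = £3827.1589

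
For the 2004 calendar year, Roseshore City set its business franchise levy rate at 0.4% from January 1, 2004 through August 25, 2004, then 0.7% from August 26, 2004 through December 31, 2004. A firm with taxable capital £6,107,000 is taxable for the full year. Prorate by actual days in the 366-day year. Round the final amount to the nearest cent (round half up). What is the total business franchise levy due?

January 1 – August 25, 2004: 238 days at 0.4% → £6,107,000 × 0.4% × 238/366 = £15,884.8743
August 26 – December 31, 2004: 128 days at 0.7% → £6,107,000 × 0.7% × 128/366 = £14,950.4699
Total = £30,835.3443

£30,835.34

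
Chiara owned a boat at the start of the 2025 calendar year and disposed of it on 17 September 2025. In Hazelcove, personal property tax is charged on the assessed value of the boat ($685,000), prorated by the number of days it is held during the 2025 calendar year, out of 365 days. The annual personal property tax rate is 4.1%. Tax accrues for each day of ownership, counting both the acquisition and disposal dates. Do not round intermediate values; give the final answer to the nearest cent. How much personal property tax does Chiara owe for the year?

Days held (1 January – 17 September 2025): 260 out of 365
Tax = $685,000 × 4.1% × 260/365 = $20,005.7534

$20,005.75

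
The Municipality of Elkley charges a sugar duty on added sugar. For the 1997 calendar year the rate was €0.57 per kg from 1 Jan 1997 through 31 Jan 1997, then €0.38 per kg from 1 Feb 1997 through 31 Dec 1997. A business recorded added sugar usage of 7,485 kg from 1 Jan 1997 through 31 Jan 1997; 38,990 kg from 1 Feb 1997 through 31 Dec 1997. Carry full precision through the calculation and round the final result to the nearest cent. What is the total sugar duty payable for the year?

€19,082.65

1 Jan – 31 Jan 1997: 7,485 kg at €0.57/kg → €4,266.45
1 Feb – 31 Dec 1997: 38,990 kg at €0.38/kg → €14,816.20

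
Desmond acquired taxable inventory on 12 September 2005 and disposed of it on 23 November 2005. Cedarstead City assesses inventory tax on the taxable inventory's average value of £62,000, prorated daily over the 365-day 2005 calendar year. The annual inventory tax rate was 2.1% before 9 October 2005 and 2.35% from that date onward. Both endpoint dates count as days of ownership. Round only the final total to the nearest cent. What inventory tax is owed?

£279.93

12 September – 8 October 2005: 27 days at 2.1% → £62,000 × 2.1% × 27/365 = £96.3123
9 October – 23 November 2005: 46 days at 2.35% → £62,000 × 2.35% × 46/365 = £183.6219
Total = £279.9342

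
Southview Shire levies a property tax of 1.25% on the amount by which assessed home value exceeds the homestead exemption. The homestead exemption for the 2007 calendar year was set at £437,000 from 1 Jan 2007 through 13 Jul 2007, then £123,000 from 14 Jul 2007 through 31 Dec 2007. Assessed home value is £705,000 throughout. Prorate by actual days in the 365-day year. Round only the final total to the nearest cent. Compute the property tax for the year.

1 Jan – 13 Jul 2007: 194 days, exemption £437,000 → (£705,000 − £437,000) × 1.25% × 194/365 = £1,780.5479
14 Jul – 31 Dec 2007: 171 days, exemption £123,000 → (£705,000 − £123,000) × 1.25% × 171/365 = £3,408.2877
Total = £5,188.8356

£5,188.84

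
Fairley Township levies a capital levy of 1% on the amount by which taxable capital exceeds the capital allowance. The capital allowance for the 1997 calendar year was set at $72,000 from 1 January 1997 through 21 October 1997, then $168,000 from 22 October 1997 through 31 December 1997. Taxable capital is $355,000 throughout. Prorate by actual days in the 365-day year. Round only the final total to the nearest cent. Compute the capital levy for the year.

$2,643.26

1 January – 21 October 1997: 294 days, exemption $72,000 → ($355,000 − $72,000) × 1% × 294/365 = $2,279.5068
22 October – 31 December 1997: 71 days, exemption $168,000 → ($355,000 − $168,000) × 1% × 71/365 = $363.7534
Total = $2,643.2603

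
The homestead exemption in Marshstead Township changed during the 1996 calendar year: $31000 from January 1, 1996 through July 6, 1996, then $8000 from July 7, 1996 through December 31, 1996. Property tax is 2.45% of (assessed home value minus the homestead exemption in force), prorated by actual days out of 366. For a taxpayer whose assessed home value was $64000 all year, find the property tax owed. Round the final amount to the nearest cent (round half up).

$1082.55

January 1 – July 6, 1996: 188 days, exemption $31000 → ($64000 − $31000) × 2.45% × 188/366 = $415.2951
July 7 – December 31, 1996: 178 days, exemption $8000 → ($64000 − $8000) × 2.45% × 178/366 = $667.2568
Total = $1082.5519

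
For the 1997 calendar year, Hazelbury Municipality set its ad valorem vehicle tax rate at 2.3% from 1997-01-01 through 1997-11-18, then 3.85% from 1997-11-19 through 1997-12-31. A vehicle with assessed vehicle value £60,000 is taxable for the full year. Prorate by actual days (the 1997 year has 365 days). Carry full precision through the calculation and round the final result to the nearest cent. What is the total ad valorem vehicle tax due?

1997-01-01 to 1997-11-18: 322 days at 2.3% → £60,000 × 2.3% × 322/365 = £1,217.4247
1997-11-19 to 1997-12-31: 43 days at 3.85% → £60,000 × 3.85% × 43/365 = £272.1370
Total = £1,489.5616

£1,489.56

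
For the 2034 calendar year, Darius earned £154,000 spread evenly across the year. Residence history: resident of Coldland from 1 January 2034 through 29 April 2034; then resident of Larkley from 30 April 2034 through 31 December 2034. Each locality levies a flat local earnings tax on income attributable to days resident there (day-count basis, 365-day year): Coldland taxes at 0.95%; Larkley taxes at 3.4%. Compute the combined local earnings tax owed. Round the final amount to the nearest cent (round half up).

£4,005.90

Coldland, 1 January – 29 April 2034: 119 days → £154,000 × 0.95% × 119/365 = £476.9781
Larkley, 30 April – 31 December 2034: 246 days → £154,000 × 3.4% × 246/365 = £3,528.9205
Total = £4,005.8986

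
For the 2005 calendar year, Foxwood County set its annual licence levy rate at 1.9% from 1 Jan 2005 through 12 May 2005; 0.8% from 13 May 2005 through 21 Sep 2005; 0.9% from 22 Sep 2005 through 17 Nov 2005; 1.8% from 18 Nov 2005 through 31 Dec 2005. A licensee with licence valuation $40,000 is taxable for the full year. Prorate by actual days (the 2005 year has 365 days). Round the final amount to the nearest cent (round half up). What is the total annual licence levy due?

$533.59

1 Jan – 12 May 2005: 132 days at 1.9% → $40,000 × 1.9% × 132/365 = $274.8493
13 May – 21 Sep 2005: 132 days at 0.8% → $40,000 × 0.8% × 132/365 = $115.7260
22 Sep – 17 Nov 2005: 57 days at 0.9% → $40,000 × 0.9% × 57/365 = $56.2192
18 Nov – 31 Dec 2005: 44 days at 1.8% → $40,000 × 1.8% × 44/365 = $86.7945
Total = $533.5890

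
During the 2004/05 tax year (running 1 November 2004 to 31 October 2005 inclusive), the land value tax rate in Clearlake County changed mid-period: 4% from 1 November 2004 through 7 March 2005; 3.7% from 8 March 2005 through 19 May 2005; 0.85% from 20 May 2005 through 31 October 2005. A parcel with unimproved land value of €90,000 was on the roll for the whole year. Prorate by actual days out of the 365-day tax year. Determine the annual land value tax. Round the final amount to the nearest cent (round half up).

€2,264.42

1 November 2004 – 7 March 2005: 127 days at 4% → €90,000 × 4% × 127/365 = €1,252.6027
8 March – 19 May 2005: 73 days at 3.7% → €90,000 × 3.7% × 73/365 = €666.0000
20 May – 31 October 2005: 165 days at 0.85% → €90,000 × 0.85% × 165/365 = €345.8219
Total = €2,264.4247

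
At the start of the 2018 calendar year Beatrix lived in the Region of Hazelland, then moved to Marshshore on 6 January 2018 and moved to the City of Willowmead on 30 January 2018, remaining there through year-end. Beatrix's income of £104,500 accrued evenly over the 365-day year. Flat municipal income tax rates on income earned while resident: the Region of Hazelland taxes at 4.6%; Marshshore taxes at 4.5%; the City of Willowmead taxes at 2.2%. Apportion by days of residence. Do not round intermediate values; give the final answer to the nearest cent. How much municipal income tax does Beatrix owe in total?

The Region of Hazelland, 1 January – 5 January 2018: 5 days → £104,500 × 4.6% × 5/365 = £65.8493
Marshshore, 6 January – 29 January 2018: 24 days → £104,500 × 4.5% × 24/365 = £309.2055
The City of Willowmead, 30 January – 31 December 2018: 336 days → £104,500 × 2.2% × 336/365 = £2,116.3397
Total = £2,491.3945

£2,491.39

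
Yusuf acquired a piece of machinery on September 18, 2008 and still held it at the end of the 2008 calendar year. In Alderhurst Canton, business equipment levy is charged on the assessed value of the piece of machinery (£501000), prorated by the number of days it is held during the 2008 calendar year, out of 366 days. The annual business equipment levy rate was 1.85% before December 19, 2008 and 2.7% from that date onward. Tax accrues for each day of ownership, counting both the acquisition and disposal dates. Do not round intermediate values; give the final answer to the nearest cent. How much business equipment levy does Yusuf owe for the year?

£2810.25

September 18 – December 18, 2008: 92 days at 1.85% → £501000 × 1.85% × 92/366 = £2329.7869
December 19 – December 31, 2008: 13 days at 2.7% → £501000 × 2.7% × 13/366 = £480.4672
Total = £2810.2541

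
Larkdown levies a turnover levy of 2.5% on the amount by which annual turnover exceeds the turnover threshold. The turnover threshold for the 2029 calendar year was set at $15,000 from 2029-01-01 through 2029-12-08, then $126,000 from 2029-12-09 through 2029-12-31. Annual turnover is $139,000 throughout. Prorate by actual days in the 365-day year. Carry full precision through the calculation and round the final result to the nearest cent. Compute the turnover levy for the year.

$2,925.14

2029-01-01 to 2029-12-08: 342 days, exemption $15,000 → ($139,000 − $15,000) × 2.5% × 342/365 = $2,904.6575
2029-12-09 to 2029-12-31: 23 days, exemption $126,000 → ($139,000 − $126,000) × 2.5% × 23/365 = $20.4795
Total = $2,925.1370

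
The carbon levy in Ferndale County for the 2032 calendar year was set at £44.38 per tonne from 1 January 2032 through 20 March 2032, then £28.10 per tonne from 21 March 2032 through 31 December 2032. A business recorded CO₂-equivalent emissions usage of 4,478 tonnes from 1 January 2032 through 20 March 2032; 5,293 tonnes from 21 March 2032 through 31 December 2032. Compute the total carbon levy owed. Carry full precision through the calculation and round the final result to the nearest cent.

1 January – 20 March 2032: 4,478 tonnes at £44.38/tonne → £198,733.64
21 March – 31 December 2032: 5,293 tonnes at £28.10/tonne → £148,733.30

£347,466.94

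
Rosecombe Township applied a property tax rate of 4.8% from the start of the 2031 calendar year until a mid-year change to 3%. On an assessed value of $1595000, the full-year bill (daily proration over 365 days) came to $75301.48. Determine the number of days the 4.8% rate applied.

Let d = days at the first rate; then 365 − d days at the second rate.
$1595000 × [4.8%·d + 3%·(365−d)] / 365 = $75301.48
Solving gives d = 349, so the new rate took effect on 16 Dec 2031.

349 days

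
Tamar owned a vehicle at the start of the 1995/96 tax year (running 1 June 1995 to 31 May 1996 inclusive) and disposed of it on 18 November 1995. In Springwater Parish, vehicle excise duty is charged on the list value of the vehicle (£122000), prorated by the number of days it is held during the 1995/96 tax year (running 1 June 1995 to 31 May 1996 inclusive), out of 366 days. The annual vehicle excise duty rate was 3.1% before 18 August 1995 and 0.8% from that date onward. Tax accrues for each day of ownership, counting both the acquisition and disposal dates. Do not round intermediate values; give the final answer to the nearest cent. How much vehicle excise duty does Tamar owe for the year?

1 June – 17 August 1995: 78 days at 3.1% → £122000 × 3.1% × 78/366 = £806.0000
18 August – 18 November 1995: 93 days at 0.8% → £122000 × 0.8% × 93/366 = £248.0000
Total = £1054.0000

£1054.00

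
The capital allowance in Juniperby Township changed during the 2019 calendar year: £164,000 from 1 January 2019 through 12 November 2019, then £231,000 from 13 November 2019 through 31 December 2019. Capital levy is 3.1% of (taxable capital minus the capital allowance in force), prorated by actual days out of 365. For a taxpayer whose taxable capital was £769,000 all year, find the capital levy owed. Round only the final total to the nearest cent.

£18,476.17

1 January – 12 November 2019: 316 days, exemption £164,000 → (£769,000 − £164,000) × 3.1% × 316/365 = £16,237.2055
13 November – 31 December 2019: 49 days, exemption £231,000 → (£769,000 − £231,000) × 3.1% × 49/365 = £2,238.9644
Total = £18,476.1699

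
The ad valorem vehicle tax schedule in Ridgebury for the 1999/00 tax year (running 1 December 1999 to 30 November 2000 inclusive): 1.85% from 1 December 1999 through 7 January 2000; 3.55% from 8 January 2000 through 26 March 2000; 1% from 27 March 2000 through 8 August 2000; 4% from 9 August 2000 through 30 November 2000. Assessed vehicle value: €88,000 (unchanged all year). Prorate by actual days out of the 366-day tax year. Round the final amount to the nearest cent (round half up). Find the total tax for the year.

€2,264.32

1 December 1999 – 7 January 2000: 38 days at 1.85% → €88,000 × 1.85% × 38/366 = €169.0273
8 January – 26 March 2000: 79 days at 3.55% → €88,000 × 3.55% × 79/366 = €674.3060
27 March – 8 August 2000: 135 days at 1% → €88,000 × 1% × 135/366 = €324.5902
9 August – 30 November 2000: 114 days at 4% → €88,000 × 4% × 114/366 = €1,096.3934
Total = €2,264.3169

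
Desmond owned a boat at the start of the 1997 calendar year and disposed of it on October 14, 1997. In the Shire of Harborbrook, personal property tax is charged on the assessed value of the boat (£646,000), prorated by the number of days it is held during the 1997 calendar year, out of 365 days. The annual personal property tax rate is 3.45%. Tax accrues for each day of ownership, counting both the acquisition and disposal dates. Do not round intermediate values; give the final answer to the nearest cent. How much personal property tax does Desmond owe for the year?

£17,524.30

Days held (January 1 – October 14, 1997): 287 out of 365
Tax = £646,000 × 3.45% × 287/365 = £17,524.2986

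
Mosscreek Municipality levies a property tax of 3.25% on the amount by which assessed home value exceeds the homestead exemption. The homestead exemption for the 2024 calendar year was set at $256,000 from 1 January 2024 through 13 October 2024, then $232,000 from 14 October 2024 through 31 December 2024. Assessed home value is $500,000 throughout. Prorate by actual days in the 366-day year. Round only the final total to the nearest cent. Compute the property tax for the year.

$8,098.36

1 January – 13 October 2024: 287 days, exemption $256,000 → ($500,000 − $256,000) × 3.25% × 287/366 = $6,218.3333
14 October – 31 December 2024: 79 days, exemption $232,000 → ($500,000 − $232,000) × 3.25% × 79/366 = $1,880.0273
Total = $8,098.3607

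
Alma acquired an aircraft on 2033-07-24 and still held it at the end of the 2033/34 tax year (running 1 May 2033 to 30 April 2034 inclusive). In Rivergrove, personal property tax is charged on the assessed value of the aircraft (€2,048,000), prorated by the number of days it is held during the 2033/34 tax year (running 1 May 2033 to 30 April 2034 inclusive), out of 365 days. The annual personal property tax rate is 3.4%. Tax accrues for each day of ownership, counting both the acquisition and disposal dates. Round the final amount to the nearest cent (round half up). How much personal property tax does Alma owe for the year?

Days held (2033-07-24 to 2034-04-30): 281 out of 365
Tax = €2,048,000 × 3.4% × 281/365 = €53,607.1014

€53,607.10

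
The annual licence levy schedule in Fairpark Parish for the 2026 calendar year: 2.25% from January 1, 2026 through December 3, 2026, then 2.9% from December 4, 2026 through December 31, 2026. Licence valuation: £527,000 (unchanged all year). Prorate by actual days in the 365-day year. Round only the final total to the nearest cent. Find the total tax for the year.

January 1 – December 3, 2026: 337 days at 2.25% → £527,000 × 2.25% × 337/365 = £10,947.8836
December 4 – December 31, 2026: 28 days at 2.9% → £527,000 × 2.9% × 28/365 = £1,172.3945
Total = £12,120.2781

£12,120.28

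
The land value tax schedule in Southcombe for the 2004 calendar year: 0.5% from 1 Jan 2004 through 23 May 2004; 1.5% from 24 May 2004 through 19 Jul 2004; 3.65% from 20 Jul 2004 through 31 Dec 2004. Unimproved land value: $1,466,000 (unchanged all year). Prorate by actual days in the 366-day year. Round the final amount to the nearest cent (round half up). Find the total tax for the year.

1 Jan – 23 May 2004: 144 days at 0.5% → $1,466,000 × 0.5% × 144/366 = $2,883.9344
24 May – 19 Jul 2004: 57 days at 1.5% → $1,466,000 × 1.5% × 57/366 = $3,424.6721
20 Jul – 31 Dec 2004: 165 days at 3.65% → $1,466,000 × 3.65% × 165/366 = $24,122.9098
Total = $30,431.5164

$30,431.52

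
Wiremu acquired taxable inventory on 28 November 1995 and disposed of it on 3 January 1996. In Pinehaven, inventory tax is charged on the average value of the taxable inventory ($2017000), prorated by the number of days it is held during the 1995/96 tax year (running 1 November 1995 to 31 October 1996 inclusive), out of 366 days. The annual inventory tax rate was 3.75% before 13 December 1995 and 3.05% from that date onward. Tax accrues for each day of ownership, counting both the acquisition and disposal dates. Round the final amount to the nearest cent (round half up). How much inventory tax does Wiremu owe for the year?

$6797.73

28 November – 12 December 1995: 15 days at 3.75% → $2017000 × 3.75% × 15/366 = $3099.8975
13 December 1995 – 3 January 1996: 22 days at 3.05% → $2017000 × 3.05% × 22/366 = $3697.8333
Total = $6797.7309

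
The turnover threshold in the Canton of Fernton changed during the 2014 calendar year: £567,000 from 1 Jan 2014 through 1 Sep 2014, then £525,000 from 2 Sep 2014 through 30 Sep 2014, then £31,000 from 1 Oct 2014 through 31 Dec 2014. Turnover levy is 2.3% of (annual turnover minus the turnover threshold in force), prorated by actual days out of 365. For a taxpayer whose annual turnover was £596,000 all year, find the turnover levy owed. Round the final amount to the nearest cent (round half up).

1 Jan – 1 Sep 2014: 244 days, exemption £567,000 → (£596,000 − £567,000) × 2.3% × 244/365 = £445.8849
2 Sep – 30 Sep 2014: 29 days, exemption £525,000 → (£596,000 − £525,000) × 2.3% × 29/365 = £129.7452
1 Oct – 31 Dec 2014: 92 days, exemption £31,000 → (£596,000 − £31,000) × 2.3% × 92/365 = £3,275.4521
Total = £3,851.0822

£3,851.08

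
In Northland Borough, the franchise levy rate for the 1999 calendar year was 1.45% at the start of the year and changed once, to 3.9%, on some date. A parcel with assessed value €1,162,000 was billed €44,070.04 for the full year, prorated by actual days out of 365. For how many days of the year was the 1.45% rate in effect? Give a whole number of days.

16 days

Let d = days at the first rate; then 365 − d days at the second rate.
€1,162,000 × [1.45%·d + 3.9%·(365−d)] / 365 = €44,070.04
Solving gives d = 16, so the new rate took effect on 17 Jan 1999.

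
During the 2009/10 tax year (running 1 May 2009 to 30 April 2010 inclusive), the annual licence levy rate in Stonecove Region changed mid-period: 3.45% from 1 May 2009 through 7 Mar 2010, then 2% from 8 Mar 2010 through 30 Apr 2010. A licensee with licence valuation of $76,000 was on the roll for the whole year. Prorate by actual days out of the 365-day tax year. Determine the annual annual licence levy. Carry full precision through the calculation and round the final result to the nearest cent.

1 May 2009 – 7 Mar 2010: 311 days at 3.45% → $76,000 × 3.45% × 311/365 = $2,234.0877
8 Mar – 30 Apr 2010: 54 days at 2% → $76,000 × 2% × 54/365 = $224.8767
Total = $2,458.9644

$2,458.96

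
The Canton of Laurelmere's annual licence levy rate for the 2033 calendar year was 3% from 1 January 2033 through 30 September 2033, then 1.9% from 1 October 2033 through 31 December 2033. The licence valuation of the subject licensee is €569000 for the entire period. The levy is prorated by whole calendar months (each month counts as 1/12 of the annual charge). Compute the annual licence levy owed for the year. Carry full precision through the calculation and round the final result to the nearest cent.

1 January – 30 September 2033: 9 months at 3% → €569000 × 3% × 9/12 = €12802.5000
1 October – 31 December 2033: 3 months at 1.9% → €569000 × 1.9% × 3/12 = €2702.7500
Total = €15505.2500

€15505.25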